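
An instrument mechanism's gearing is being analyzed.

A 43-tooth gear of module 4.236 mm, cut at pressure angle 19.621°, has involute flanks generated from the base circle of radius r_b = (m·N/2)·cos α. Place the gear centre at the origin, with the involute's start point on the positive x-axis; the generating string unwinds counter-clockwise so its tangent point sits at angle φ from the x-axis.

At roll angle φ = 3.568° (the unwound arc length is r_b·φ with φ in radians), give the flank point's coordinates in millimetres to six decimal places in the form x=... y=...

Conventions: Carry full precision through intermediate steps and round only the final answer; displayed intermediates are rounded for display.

class = single-mesh tooth geometry [base-circle involute, m = 4.236, 43T]
pitch radius r_p = m·N/2 = 4.236·43/2 = 91.074000
base radius r_b = r_p·cos α = 91.074000·cos 19.621° = 85.785737
roll angle φ = 3.568° = 0.06227335 rad
x = r_b·(cos φ + φ·sin φ) = 85.951913
y = r_b·(sin φ − φ·cos φ) = 0.006903

x=85.951913 y=0.006903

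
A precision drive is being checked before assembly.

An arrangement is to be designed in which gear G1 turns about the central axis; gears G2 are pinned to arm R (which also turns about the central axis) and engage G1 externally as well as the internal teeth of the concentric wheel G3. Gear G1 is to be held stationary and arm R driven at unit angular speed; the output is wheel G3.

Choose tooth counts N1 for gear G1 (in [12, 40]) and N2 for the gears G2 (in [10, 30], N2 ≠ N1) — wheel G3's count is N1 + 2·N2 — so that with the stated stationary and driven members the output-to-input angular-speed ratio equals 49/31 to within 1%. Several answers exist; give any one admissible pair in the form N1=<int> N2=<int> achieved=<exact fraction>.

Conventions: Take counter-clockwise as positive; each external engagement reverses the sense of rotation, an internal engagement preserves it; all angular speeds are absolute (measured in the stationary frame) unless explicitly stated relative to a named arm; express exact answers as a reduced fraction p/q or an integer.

N1=36 N2=13 achieved=49/31

design class (target 49/31): planetary set
Willis with ω_sun = 0: ω_ring/ω_arm = (N1+N3)/N3; set equal to 49/31  ⇒  N3/N1 = 1/(49/31 − 1) = 31/18
N3 = N1 + 2·N2  ⇒  N2/N1 = (N3/N1 − 1)/2 = (31/18 − 1)/2 = 13/36
smallest multiple with N1 ≥ 12 and N2 ≥ 10: k = 1  ⇒  N1 = 1·36 = 36, N2 = 1·13 = 13 (N1 ≤ 40, N2 ≤ 30, N2 ≠ N1 ✓), N3 = 36 + 2·13 = 62
check: (N1+N3)/N3 with N1 = 36, N3 = 62 gives 49/31; |achieved − target| = 0 ≤ 49/3100 ✓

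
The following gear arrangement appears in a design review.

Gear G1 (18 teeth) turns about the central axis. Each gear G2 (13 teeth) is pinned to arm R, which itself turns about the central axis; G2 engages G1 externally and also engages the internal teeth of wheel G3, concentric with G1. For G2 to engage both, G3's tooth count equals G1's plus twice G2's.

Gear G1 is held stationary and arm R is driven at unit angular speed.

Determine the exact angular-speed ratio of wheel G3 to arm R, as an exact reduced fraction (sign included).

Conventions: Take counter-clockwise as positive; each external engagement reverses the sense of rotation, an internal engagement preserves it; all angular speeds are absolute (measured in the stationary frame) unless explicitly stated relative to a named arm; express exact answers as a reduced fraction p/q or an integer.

recognized (axles ride arm R): planetary set, 18/13/44 teeth
ring teeth: 18 + 2·13 = 44
18(ω_sun−ω_arm) = −44(ω_ring−ω_arm),  ω_sun = 0, ω_arm = 1
ω_ring = 1 − (18/44)(0−1) = 31/22
ω_out/ω_in = 31/22

31/22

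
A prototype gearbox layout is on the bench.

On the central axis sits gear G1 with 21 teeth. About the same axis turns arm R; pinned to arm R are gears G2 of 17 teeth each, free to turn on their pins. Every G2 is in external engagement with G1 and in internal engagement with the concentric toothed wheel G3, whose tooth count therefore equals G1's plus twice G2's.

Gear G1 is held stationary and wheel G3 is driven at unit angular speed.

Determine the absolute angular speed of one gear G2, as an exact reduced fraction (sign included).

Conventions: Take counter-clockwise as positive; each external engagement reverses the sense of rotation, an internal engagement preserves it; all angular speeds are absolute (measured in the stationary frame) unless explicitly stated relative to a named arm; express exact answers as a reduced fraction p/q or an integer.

55/34

planetary set (21T centre, 17T on arm, 55T internal) — Willis relation
ring teeth: 21 + 2·17 = 55
21(ω_sun−ω_arm) = −55(ω_ring−ω_arm),  ω_sun = 0, ω_ring = 1
21(0−ω_arm) = −55(1−ω_arm)  ⇒  76·ω_arm = 55  ⇒  ω_arm = 55/76
sun–planet mesh: 21·(0−55/76) = −17·(ω_p−ω_arm)  ⇒  ω_p−ω_arm = 1155/1292
ω_p = 55/76 + 1155/1292 = 55/34
exact speed ratio = 55/34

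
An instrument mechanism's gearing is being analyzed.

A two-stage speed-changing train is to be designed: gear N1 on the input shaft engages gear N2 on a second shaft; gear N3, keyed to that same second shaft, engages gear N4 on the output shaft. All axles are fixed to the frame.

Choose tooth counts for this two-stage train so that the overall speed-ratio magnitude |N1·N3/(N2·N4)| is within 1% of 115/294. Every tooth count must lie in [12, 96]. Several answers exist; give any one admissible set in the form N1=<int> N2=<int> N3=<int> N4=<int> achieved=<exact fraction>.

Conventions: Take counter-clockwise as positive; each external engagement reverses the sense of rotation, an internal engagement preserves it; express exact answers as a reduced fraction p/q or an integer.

N1=15 N2=14 N3=23 N4=63 achieved=115/294

2-stage fixed-axis compound train for ratio 115/294
target = 115/294 in lowest terms: an exact hit needs N1·N3 = k·115 and N2·N4 = k·294 for one integer k, every count in [12, 96]; additionally prefer no 1:1 stage (N1 ≠ N2, N3 ≠ N4)
k = 1…2: no 1:1-free in-range split of k·115 and k·294 into factor pairs; take k = 3
k = 3: N1·N3 = 345 = 15·23, N2·N4 = 882 = 14·63
achieved = 15·23/(14·63) = 115/294; |achieved − target| = 0 ≤ 23/5880 ✓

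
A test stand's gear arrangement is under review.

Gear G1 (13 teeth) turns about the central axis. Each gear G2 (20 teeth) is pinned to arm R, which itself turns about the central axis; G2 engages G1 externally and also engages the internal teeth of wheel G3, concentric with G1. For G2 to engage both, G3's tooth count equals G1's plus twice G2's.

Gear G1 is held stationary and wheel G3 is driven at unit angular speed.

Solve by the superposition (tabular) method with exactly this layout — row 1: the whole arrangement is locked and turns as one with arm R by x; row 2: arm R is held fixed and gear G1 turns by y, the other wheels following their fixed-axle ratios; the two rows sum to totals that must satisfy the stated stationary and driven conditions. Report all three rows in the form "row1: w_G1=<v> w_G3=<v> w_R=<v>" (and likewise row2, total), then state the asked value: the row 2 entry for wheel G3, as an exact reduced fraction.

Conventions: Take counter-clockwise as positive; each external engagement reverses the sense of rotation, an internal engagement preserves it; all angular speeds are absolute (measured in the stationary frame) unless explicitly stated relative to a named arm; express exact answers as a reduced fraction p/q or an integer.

row1: w_G1=53/66 w_G3=53/66 w_R=53/66
row2: w_G1=-53/66 w_G3=13/66 w_R=0
total: w_G1=0 w_G3=1 w_R=53/66
asked value: 13/66

planetary set (13T centre, 20T on arm, 53T internal) — Willis relation
row 1: whole set turns with the arm by x
superposition row 2 [arm held]: sun y, ring −(13/53)·y, arm 0
boundary: total ω_sun = x + y = 0 and total ω_ring = x − (13/53)·y = 1  ⇒  y = -53/66, x = 53/66
row 2 ring = −(13/53)·(-53/66) = 13/66
totals (row 1 + row 2): sun 53/66 + (-53/66) = 0, ring 53/66 + 13/66 = 1, arm 53/66 + 0 = 53/66
asked cell (row2, ring) = 13/66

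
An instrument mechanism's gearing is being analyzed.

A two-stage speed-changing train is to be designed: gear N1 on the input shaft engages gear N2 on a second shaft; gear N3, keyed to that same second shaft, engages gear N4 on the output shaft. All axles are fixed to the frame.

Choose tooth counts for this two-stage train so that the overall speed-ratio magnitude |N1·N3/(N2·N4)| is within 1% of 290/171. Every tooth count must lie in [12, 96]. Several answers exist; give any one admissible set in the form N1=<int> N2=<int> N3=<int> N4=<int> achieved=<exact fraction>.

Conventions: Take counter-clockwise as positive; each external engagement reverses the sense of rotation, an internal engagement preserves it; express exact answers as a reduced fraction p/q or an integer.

N1=20 N2=18 N3=29 N4=19 achieved=290/171

class = fixed-axis compound train [2-stage, 290/171 wanted]
target = 290/171 in lowest terms: an exact hit needs N1·N3 = k·290 and N2·N4 = k·171 for one integer k, every count in [12, 96]; additionally prefer no 1:1 stage (N1 ≠ N2, N3 ≠ N4)
k = 1: no 1:1-free in-range split of k·290 and k·171 into factor pairs; take k = 2
k = 2: N1·N3 = 580 = 20·29, N2·N4 = 342 = 18·19
achieved = 20·29/(18·19) = 290/171; |achieved − target| = 0 ≤ 29/1710 ✓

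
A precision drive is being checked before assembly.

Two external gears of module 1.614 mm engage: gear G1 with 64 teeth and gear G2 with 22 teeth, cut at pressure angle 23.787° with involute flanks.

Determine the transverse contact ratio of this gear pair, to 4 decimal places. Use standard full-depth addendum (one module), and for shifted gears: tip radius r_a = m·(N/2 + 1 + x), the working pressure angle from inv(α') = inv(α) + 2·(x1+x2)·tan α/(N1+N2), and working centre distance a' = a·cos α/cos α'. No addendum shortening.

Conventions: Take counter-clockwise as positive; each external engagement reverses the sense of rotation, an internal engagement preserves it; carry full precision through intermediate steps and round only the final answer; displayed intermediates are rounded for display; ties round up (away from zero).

single-mesh involute tooth geometry (64T engaging 22T at module 1.614)
base radii: r_b1 = 47.260565, r_b2 = 16.245819
tip radii: r_a1 = 53.262000, r_a2 = 19.368000
no profile shift: α' = α, a' = a
action lengths: √(r_a1²−r_b1²) = 24.561752, √(r_a2²−r_b2²) = 10.544799
base pitch p_b = π·m·cos α = 4.639795
CR = (24.561752 + 10.544799 − 69.402000·sin 23.78700°)/4.639795 = 1.533281
contact ratio ≈ 1.5333

1.5333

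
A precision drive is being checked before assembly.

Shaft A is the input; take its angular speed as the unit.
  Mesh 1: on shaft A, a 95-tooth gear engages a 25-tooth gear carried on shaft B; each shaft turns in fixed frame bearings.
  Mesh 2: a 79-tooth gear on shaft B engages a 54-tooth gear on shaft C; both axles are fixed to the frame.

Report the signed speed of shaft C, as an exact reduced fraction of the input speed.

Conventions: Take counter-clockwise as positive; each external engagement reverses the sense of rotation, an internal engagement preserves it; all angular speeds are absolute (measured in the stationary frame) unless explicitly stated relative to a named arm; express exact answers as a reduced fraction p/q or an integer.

2-mesh fixed-axis compound train (all bearings frame-fixed)
mesh 1 [95T→25T]: |ω|/ω_in = 1×95/25 = 19/5, sense flips to −
mesh 2 [79T→54T]: |ω|/ω_in = (19/5)×79/54 = 1501/270, sense flips to +
signed output speed (× input speed) = 1501/270

1501/270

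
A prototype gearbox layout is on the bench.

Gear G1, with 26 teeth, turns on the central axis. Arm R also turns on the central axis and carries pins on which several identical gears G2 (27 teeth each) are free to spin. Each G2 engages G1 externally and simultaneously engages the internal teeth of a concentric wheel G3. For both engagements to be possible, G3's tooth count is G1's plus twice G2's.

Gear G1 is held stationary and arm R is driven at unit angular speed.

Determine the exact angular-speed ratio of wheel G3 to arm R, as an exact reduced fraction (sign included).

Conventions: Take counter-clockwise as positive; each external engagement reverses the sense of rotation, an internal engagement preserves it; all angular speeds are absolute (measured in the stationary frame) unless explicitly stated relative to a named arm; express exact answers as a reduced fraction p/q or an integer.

planetary set (26T centre, 27T on arm, 80T internal) — Willis relation
ring teeth: 26 + 2·27 = 80
26(ω_sun−ω_arm) = −80(ω_ring−ω_arm),  ω_sun = 0, ω_arm = 1
ω_ring = 1 − (26/80)(0−1) = 53/40
ω_out/ω_in = 53/40

53/40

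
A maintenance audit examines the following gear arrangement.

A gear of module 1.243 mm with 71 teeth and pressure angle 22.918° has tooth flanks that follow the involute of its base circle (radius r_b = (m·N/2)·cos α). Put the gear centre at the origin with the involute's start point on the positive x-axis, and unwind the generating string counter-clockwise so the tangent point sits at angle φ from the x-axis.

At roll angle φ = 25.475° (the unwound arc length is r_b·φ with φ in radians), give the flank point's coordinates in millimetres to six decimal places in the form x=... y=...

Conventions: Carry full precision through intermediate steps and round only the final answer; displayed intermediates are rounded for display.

x=44.464285 y=1.167434

class = single-mesh tooth geometry [base-circle involute, m = 1.243, 71T]
pitch radius r_p = m·N/2 = 1.243·71/2 = 44.126500
base radius r_b = r_p·cos α = 44.126500·cos 22.918° = 40.643291
roll angle φ = 25.475° = 0.44462263 rad
x = r_b·(cos φ + φ·sin φ) = 44.464285
y = r_b·(sin φ − φ·cos φ) = 1.167434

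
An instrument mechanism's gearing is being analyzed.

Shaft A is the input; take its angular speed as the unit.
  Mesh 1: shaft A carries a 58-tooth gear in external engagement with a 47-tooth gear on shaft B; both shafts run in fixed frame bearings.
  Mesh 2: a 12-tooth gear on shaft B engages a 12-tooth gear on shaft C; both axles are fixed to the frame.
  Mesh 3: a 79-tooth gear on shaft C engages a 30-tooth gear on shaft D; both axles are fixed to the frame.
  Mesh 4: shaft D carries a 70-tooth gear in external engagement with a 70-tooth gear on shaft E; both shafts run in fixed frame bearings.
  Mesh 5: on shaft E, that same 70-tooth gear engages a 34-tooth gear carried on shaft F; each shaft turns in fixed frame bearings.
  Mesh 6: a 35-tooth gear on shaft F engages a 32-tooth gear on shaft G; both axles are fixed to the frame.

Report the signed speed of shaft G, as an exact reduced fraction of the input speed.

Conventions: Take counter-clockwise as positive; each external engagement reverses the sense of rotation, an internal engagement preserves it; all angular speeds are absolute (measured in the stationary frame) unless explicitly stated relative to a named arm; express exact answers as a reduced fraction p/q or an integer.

561295/76704

6-mesh fixed-axis compound train (all bearings frame-fixed)
mesh 1 [58T→47T]: |ω|/ω_in = 1×58/47 = 58/47, sense flips to −
mesh 2 [12T→12T]: |ω|/ω_in = (58/47)×12/12 = 58/47, sense flips to +
mesh 3 [79T→30T]: |ω|/ω_in = (58/47)×79/30 = 2291/705, sense flips to −
mesh 4 [70T→70T]: |ω|/ω_in = (2291/705)×70/70 = 2291/705, sense flips to +
mesh 5 [70T→34T]: |ω|/ω_in = (2291/705)×70/34 = 16037/2397, sense flips to −
mesh 6 [35T→32T]: |ω|/ω_in = (16037/2397)×35/32 = 561295/76704, sense flips to +
signed output speed (× input speed) = 561295/76704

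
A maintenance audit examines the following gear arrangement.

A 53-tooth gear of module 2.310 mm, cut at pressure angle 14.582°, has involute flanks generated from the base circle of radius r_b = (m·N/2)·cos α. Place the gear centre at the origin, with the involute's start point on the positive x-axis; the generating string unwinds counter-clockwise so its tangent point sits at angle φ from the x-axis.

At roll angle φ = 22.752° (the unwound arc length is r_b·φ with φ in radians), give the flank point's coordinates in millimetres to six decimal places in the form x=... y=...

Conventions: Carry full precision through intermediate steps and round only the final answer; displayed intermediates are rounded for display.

x=63.731550 y=1.217150

topology: single-mesh involute geometry — m = 2.310, N = 53
pitch radius r_p = m·N/2 = 2.310·53/2 = 61.215000
base radius r_b = r_p·cos α = 61.215000·cos 14.582° = 59.243162
roll angle φ = 22.752° = 0.39709731 rad
x = r_b·(cos φ + φ·sin φ) = 63.731550
y = r_b·(sin φ − φ·cos φ) = 1.217150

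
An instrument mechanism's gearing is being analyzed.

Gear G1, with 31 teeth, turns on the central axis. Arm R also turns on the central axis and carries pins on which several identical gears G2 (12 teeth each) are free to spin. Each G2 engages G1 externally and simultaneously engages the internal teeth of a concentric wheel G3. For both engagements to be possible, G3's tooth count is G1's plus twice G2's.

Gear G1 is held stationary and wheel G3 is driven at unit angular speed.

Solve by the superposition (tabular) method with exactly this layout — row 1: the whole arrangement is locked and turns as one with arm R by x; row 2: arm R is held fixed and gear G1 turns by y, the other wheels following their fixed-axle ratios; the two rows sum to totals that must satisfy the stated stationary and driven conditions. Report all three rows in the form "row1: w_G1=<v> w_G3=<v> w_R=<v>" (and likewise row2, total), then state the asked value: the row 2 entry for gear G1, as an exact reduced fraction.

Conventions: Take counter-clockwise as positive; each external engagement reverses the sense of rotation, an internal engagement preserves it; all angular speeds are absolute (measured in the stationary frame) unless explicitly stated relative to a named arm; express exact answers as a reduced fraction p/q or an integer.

row1: w_G1=55/86 w_G3=55/86 w_R=55/86
row2: w_G1=-55/86 w_G3=31/86 w_R=0
total: w_G1=0 w_G3=1 w_R=55/86
asked value: -55/86

topology: planetary set — G1 31T / G2 12T / G3 55T, arm = carrier (Willis)
superposition row 1 [locked train]: every member turns x
row 2: sun turns y, ring = −(31/55)·y, arm 0
boundary: total ω_sun = x + y = 0 and total ω_ring = x − (31/55)·y = 1  ⇒  y = -55/86, x = 55/86
row 2 ring = −(31/55)·(-55/86) = 31/86
totals (row 1 + row 2): sun 55/86 + (-55/86) = 0, ring 55/86 + 31/86 = 1, arm 55/86 + 0 = 55/86
asked cell (row2, sun) = -55/86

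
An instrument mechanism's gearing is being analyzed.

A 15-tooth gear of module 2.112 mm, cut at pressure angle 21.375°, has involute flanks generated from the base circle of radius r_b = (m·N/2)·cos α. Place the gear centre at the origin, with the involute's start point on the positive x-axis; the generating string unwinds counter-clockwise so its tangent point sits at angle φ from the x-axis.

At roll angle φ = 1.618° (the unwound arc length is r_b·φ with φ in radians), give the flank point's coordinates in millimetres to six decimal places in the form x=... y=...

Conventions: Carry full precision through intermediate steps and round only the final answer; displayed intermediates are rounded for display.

recognized (one wheel, involute flank): single-mesh tooth geometry, m = 2.112, N = 15
pitch radius r_p = m·N/2 = 2.112·15/2 = 15.840000
base radius r_b = r_p·cos α = 15.840000·cos 21.375° = 14.750445
roll angle φ = 1.618° = 0.02823943 rad
x = r_b·(cos φ + φ·sin φ) = 14.756325
y = r_b·(sin φ − φ·cos φ) = 0.000111

x=14.756325 y=0.000111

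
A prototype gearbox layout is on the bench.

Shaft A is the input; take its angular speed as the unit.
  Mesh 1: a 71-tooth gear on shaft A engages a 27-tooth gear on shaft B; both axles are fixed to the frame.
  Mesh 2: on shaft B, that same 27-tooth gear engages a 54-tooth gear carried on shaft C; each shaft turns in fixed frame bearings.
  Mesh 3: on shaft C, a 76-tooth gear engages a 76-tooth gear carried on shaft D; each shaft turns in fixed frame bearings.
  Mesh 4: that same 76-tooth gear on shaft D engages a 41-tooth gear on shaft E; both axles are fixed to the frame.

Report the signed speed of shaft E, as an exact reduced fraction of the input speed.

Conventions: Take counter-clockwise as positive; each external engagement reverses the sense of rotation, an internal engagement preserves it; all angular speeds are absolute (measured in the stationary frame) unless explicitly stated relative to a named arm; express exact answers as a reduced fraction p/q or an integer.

2698/1107

4-mesh fixed-axis compound train (all bearings frame-fixed)
mesh 1 [71T→27T]: |ω|/ω_in = 1×71/27 = 71/27, sense flips to −
mesh 2 [27T→54T]: |ω|/ω_in = (71/27)×27/54 = 71/54, sense flips to +
mesh 3 [76T→76T]: |ω|/ω_in = (71/54)×76/76 = 71/54, sense flips to −
mesh 4 [76T→41T]: |ω|/ω_in = (71/54)×76/41 = 2698/1107, sense flips to +
signed output speed (× input speed) = 2698/1107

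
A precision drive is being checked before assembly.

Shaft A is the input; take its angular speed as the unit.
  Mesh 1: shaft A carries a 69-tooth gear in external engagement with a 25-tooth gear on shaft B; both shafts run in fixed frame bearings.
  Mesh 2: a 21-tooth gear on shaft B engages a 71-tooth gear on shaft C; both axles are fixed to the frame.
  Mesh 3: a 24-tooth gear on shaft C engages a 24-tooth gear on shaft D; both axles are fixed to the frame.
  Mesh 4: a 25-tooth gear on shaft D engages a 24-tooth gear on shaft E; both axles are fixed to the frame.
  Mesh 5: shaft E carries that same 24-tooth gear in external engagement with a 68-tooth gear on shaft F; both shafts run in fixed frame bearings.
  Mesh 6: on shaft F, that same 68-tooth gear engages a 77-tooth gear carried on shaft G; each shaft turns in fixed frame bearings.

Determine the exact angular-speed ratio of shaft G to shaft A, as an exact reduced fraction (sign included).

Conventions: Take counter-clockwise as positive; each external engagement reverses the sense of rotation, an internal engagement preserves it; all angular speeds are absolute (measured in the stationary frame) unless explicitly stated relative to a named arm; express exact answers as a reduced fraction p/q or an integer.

207/781

class = fixed-axis compound train [6 meshes; 6 ratios multiply, 6 sense flips]
mesh 1 [69T→25T]: running ratio 69/25, sense −
mesh 2 [21T→71T]: running ratio 1449/1775, sense +
mesh 3 [24T→24T]: running ratio 1449/1775, sense −
mesh 4 [25T→24T]: running ratio 483/568, sense +
mesh 5 [24T→68T]: running ratio 1449/4828, sense −
mesh 6 [68T→77T]: running ratio 207/781, sense +
ω_out/ω_in = 207/781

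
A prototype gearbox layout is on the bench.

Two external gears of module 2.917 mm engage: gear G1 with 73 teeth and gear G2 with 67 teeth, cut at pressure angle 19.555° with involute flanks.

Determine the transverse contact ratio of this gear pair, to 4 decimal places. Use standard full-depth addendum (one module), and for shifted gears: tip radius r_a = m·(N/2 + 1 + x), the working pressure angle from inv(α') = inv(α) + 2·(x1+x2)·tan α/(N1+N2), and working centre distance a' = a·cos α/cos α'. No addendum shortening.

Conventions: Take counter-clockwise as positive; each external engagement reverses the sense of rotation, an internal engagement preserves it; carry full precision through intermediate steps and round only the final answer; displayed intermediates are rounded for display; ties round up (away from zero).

1.8344

single-mesh involute tooth geometry (73T engaging 67T at module 2.917)
base radii: r_b1 = 100.329348, r_b2 = 92.083100
tip radii: r_a1 = 109.387500, r_a2 = 100.636500
no profile shift: α' = α, a' = a
action lengths: √(r_a1²−r_b1²) = 43.584941, √(r_a2²−r_b2²) = 40.600588
base pitch p_b = π·m·cos α = 8.635450
CR = (43.584941 + 40.600588 − 204.190000·sin 19.55500°)/8.635450 = 1.834389
contact ratio ≈ 1.8344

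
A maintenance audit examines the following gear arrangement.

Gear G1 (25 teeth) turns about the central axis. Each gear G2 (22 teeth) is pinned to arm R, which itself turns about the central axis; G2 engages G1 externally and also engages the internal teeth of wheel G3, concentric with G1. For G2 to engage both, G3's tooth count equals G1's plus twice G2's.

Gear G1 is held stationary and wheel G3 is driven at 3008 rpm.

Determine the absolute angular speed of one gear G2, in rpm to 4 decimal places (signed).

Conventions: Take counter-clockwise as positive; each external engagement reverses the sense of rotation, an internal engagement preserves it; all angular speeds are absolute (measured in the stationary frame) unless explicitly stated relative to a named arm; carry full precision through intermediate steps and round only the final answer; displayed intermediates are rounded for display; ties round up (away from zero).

planetary set (25T centre, 22T on arm, 69T internal) — Willis relation
normalise by the input: solve with ω_ring = 1, then scale by 3008 rpm
ring teeth: 25 + 2·22 = 69
25(ω_sun−ω_arm) = −69(ω_ring−ω_arm),  ω_sun = 0, ω_ring = 1
25(0−ω_arm) = −69(1−ω_arm)  ⇒  94·ω_arm = 69  ⇒  ω_arm = 69/94
sun–planet mesh: 25·(0−69/94) = −22·(ω_p−ω_arm)  ⇒  ω_p−ω_arm = 1725/2068
ω_p = 69/94 + 1725/2068 = 69/44
scale: ω_p = 69/44 × 3008 rpm = +4717.0909 rpm

+4717.0909 rpm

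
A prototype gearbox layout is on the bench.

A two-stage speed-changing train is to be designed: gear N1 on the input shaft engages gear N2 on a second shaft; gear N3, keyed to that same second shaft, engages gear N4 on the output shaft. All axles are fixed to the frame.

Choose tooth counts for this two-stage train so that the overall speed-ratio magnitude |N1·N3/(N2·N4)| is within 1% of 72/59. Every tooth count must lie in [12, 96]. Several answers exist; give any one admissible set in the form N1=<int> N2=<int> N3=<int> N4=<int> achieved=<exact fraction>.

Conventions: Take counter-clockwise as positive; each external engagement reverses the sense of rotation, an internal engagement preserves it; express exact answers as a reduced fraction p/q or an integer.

topology: fixed-axis compound train — 2 stages, target 72/59
target = 72/59 in lowest terms: an exact hit needs N1·N3 = k·72 and N2·N4 = k·59 for one integer k, every count in [12, 96]; additionally prefer no 1:1 stage (N1 ≠ N2, N3 ≠ N4)
k = 1…11: no 1:1-free in-range split of k·72 and k·59 into factor pairs; take k = 12
k = 12: N1·N3 = 864 = 12·72, N2·N4 = 708 = 59·12
achieved = 12·72/(59·12) = 72/59; |achieved − target| = 0 ≤ 18/1475 ✓

N1=12 N2=59 N3=72 N4=12 achieved=72/59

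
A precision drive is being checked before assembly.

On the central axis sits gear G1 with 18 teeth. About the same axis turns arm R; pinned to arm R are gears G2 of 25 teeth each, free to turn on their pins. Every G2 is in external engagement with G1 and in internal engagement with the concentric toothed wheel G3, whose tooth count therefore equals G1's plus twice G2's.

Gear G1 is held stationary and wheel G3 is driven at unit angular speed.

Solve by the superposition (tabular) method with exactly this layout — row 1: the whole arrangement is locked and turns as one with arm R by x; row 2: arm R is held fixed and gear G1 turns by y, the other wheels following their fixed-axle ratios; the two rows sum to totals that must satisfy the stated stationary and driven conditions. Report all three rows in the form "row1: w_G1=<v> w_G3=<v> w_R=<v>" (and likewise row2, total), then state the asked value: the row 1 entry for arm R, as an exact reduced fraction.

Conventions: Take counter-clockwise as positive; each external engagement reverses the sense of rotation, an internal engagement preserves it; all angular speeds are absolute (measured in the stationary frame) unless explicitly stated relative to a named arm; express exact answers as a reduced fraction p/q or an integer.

topology: planetary set — G1 18T / G2 25T / G3 68T, arm = carrier (Willis)
superposition row 1 [locked train]: every member turns x
row 2 (arm held, sun turns y): ω_ring = −(18/68)·y, ω_arm = 0
boundary: total ω_sun = x + y = 0 and total ω_ring = x − (18/68)·y = 1  ⇒  y = -34/43, x = 34/43
row 2 ring = −(18/68)·(-34/43) = 9/43
totals (row 1 + row 2): sun 34/43 + (-34/43) = 0, ring 34/43 + 9/43 = 1, arm 34/43 + 0 = 34/43
asked cell (row1, arm) = 34/43

row1: w_G1=34/43 w_G3=34/43 w_R=34/43
row2: w_G1=-34/43 w_G3=9/43 w_R=0
total: w_G1=0 w_G3=1 w_R=34/43
asked value: 34/43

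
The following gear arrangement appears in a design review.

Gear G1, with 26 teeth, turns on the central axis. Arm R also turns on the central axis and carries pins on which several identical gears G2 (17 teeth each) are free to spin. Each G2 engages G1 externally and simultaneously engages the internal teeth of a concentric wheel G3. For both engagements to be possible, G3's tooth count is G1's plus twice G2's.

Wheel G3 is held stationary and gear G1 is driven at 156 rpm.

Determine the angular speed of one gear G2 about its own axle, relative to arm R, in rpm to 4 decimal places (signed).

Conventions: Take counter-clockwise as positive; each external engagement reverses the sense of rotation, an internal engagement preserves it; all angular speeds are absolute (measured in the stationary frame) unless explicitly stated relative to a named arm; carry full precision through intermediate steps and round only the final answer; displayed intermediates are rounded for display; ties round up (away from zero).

class = planetary set [G3 = 26+2·17 = 60; Willis about the carrier]
normalise by the input: solve with ω_sun = 1, then scale by 156 rpm
ring teeth: 26 + 2·17 = 60
26(ω_sun−ω_arm) = −60(ω_ring−ω_arm),  ω_ring = 0, ω_sun = 1
26(1−ω_arm) = −60(0−ω_arm)  ⇒  86·ω_arm = 26  ⇒  ω_arm = 13/43
sun–planet mesh: 26·(1−13/43) = −17·(ω_p−ω_arm)  ⇒  ω_p−ω_arm = -780/731
scale: ω_p−ω_arm = -780/731 × 156 rpm = -166.4569 rpm

-166.4569 rpm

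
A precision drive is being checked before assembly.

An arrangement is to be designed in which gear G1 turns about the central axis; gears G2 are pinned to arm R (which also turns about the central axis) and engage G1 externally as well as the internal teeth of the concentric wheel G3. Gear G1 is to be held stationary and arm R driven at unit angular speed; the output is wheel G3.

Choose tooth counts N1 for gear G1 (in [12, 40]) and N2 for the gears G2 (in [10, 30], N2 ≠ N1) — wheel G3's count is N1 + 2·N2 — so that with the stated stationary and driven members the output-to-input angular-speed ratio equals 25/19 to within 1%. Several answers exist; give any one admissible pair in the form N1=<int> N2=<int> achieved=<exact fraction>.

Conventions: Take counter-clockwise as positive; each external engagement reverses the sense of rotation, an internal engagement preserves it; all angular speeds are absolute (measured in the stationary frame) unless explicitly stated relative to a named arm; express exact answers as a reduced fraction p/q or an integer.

N1=12 N2=13 achieved=25/19

planetary set to be sized for 25/19 (Willis relation)
Willis with ω_sun = 0: ω_ring/ω_arm = (N1+N3)/N3; set equal to 25/19  ⇒  N3/N1 = 1/(25/19 − 1) = 19/6
N3 = N1 + 2·N2  ⇒  N2/N1 = (N3/N1 − 1)/2 = (19/6 − 1)/2 = 13/12
smallest multiple with N1 ≥ 12 and N2 ≥ 10: k = 1  ⇒  N1 = 1·12 = 12, N2 = 1·13 = 13 (N1 ≤ 40, N2 ≤ 30, N2 ≠ N1 ✓), N3 = 12 + 2·13 = 38
check: (N1+N3)/N3 with N1 = 12, N3 = 38 gives 25/19; |achieved − target| = 0 ≤ 1/76 ✓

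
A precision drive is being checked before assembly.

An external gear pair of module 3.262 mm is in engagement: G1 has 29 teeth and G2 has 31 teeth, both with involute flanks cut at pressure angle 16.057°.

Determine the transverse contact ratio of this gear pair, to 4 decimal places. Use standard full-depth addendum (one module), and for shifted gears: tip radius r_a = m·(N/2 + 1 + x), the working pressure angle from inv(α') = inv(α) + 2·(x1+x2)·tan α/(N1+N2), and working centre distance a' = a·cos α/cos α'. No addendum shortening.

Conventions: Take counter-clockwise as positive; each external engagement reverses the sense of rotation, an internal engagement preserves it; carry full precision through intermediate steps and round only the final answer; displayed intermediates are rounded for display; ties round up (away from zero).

1.8512

single-mesh involute tooth geometry (29T engaging 31T at module 3.262)
base radii: r_b1 = 45.453724, r_b2 = 48.588464
tip radii: r_a1 = 50.561000, r_a2 = 53.823000
no profile shift: α' = α, a' = a
action lengths: √(r_a1²−r_b1²) = 22.144382, √(r_a2²−r_b2²) = 23.153326
base pitch p_b = π·m·cos α = 9.848075
CR = (22.144382 + 23.153326 − 97.860000·sin 16.05700°)/9.848075 = 1.851150
contact ratio ≈ 1.8512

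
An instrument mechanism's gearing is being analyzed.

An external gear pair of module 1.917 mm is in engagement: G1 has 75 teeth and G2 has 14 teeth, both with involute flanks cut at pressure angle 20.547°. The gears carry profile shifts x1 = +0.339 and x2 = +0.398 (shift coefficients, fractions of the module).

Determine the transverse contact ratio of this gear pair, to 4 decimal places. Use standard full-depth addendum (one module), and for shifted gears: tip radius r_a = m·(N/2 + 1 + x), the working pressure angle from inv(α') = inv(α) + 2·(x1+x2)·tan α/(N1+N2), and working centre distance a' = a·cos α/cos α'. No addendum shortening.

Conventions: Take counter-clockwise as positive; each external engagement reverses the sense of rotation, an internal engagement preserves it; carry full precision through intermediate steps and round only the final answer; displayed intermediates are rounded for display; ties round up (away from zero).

1.4731

class = single-mesh tooth geometry [involute pair 75T × 14T, m = 1.917]
base radii: r_b1 = 67.314348, r_b2 = 12.565345
tip radii: r_a1 = 74.454363, r_a2 = 16.098966
inv(α') = inv(20.547°) + 2·(+0.339+0.398)·tan α/(75+14) = 0.02241483  ⇒  α' = 22.79631°
a' = a·cos α / cos α' = 85.3065·cos 20.547°/cos 22.79631° = 86.647923
action lengths: √(r_a1²−r_b1²) = 31.815574, √(r_a2²−r_b2²) = 10.064234
base pitch p_b = π·m·cos α = 5.639314
CR = (31.815574 + 10.064234 − 86.647923·sin 22.79631°)/5.639314 = 1.473147
contact ratio ≈ 1.4731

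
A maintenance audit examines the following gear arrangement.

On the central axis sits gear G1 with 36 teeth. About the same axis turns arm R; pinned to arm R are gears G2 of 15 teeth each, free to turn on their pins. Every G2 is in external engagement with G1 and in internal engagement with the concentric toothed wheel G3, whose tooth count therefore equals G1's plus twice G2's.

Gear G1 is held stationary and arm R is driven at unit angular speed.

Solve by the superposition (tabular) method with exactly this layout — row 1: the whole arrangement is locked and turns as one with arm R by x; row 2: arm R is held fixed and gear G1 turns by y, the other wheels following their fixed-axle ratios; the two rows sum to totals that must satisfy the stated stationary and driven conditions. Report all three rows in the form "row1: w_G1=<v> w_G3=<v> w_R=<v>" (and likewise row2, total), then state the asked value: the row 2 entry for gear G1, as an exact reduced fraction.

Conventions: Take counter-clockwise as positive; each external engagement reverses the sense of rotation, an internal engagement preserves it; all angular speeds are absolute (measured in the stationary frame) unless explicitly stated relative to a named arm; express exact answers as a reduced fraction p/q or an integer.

row1: w_G1=1 w_G3=1 w_R=1
row2: w_G1=-1 w_G3=6/11 w_R=0
total: w_G1=0 w_G3=17/11 w_R=1
asked value: -1

recognized (axles ride arm R): planetary set, 36/15/66 teeth
row 1: whole set turns with the arm by x
row 2: sun turns y, ring = −(36/66)·y, arm 0
boundary: total ω_sun = x + y = 0 and total ω_arm = x = 1  ⇒  y = -1, x = 1
row 2 ring = −(36/66)·(-1) = 6/11
totals (row 1 + row 2): sun 1 + (-1) = 0, ring 1 + 6/11 = 17/11, arm 1 + 0 = 1
asked cell (row2, sun) = -1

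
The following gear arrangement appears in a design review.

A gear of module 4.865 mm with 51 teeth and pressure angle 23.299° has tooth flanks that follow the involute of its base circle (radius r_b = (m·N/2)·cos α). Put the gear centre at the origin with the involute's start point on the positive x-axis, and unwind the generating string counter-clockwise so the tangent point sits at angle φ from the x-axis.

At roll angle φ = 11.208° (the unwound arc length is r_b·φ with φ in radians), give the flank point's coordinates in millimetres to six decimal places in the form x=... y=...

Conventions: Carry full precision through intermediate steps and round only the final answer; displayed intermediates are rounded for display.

x=116.100231 y=0.283213

recognized (one wheel, involute flank): single-mesh tooth geometry, m = 4.865, N = 51
pitch radius r_p = m·N/2 = 4.865·51/2 = 124.057500
base radius r_b = r_p·cos α = 124.057500·cos 23.299° = 113.941018
roll angle φ = 11.208° = 0.19561650 rad
x = r_b·(cos φ + φ·sin φ) = 116.100231
y = r_b·(sin φ − φ·cos φ) = 0.283213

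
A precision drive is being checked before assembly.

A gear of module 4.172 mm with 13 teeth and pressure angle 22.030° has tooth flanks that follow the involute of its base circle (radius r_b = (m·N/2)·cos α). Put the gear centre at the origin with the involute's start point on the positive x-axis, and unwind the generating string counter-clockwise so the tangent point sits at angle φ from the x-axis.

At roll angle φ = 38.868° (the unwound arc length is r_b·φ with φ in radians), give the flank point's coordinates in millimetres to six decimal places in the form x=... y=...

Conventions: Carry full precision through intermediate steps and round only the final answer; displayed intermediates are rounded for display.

x=30.273577 y=2.497468

single-mesh involute tooth geometry (13T wheel at module 4.172)
pitch radius r_p = m·N/2 = 4.172·13/2 = 27.118000
base radius r_b = r_p·cos α = 27.118000·cos 22.030° = 25.138049
roll angle φ = 38.868° = 0.67837457 rad
x = r_b·(cos φ + φ·sin φ) = 30.273577
y = r_b·(sin φ − φ·cos φ) = 2.497468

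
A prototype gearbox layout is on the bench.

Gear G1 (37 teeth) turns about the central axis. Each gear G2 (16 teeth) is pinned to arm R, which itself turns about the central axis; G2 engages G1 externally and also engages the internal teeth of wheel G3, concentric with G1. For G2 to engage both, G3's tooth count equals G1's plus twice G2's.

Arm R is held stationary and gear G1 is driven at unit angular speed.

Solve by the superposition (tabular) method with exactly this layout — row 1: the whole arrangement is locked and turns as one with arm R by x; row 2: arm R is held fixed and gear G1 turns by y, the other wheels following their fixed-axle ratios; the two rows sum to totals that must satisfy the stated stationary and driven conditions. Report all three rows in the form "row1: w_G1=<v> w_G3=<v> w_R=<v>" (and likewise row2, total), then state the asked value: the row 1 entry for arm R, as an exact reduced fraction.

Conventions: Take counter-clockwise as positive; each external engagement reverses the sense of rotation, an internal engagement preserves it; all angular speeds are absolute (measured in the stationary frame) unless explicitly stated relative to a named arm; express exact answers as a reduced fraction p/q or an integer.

planetary set (37T centre, 16T on arm, 69T internal) — Willis relation
superposition row 1 [locked train]: every member turns x
row 2: sun turns y, ring = −(37/69)·y, arm 0
boundary: total ω_arm = x = 0 and total ω_sun = x + y = 1  ⇒  y = 1, x = 0
row 2 ring = −(37/69)·1 = -37/69
totals (row 1 + row 2): sun 0 + 1 = 1, ring 0 + (-37/69) = -37/69, arm 0 + 0 = 0
asked cell (row1, arm) = 0

row1: w_G1=0 w_G3=0 w_R=0
row2: w_G1=1 w_G3=-37/69 w_R=0
total: w_G1=1 w_G3=-37/69 w_R=0
asked value: 0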